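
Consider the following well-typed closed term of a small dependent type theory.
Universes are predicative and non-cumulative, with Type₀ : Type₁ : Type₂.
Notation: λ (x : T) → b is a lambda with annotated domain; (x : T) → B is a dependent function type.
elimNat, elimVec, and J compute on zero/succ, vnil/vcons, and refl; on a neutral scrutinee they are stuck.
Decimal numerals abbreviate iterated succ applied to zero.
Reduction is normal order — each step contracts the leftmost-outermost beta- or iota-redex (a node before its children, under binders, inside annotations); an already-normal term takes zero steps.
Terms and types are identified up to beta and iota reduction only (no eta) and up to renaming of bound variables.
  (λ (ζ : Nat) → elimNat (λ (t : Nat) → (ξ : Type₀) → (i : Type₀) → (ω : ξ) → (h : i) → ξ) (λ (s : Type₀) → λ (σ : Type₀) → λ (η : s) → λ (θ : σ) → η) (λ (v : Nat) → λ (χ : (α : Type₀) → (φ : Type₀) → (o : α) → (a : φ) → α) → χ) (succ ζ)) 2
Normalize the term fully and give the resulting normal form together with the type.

resulting normal form:
  λ (ζ : Type₀) → λ (t : Type₀) → λ (ξ : ζ) → λ (i : t) → ξ
inferred type:
  (ζ : Type₀) → (t : Type₀) → (ξ : ζ) → (i : t) → ζ


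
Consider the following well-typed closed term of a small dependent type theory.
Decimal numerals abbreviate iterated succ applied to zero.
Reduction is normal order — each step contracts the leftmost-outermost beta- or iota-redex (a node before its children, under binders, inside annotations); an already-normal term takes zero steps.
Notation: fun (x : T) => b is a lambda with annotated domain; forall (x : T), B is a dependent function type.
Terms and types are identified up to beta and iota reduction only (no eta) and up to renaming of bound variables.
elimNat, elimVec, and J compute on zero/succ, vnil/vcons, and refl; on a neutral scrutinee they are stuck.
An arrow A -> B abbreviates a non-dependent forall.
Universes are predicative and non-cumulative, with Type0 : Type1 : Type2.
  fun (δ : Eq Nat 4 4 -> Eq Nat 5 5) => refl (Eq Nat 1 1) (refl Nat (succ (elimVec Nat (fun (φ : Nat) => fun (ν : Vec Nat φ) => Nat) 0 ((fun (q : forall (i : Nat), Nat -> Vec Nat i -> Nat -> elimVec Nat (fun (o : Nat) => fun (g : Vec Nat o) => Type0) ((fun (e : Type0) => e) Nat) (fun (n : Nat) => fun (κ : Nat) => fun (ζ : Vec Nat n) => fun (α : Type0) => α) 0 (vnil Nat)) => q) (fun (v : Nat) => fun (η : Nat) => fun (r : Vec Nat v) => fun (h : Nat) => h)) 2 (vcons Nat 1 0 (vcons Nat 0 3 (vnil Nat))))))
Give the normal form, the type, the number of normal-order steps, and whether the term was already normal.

resulting normal form:
  fun (δ : Eq Nat 4 4 -> Eq Nat 5 5) => refl (Eq Nat 1 1) (refl Nat 1)
the term's type:
  (Eq Nat 4 4 -> Eq Nat 5 5) -> Eq (Eq Nat 1 1) (refl Nat 1) (refl Nat 1)
normal-order step count: 13
term was already normal: no
first redex: an elimVec iota-redex


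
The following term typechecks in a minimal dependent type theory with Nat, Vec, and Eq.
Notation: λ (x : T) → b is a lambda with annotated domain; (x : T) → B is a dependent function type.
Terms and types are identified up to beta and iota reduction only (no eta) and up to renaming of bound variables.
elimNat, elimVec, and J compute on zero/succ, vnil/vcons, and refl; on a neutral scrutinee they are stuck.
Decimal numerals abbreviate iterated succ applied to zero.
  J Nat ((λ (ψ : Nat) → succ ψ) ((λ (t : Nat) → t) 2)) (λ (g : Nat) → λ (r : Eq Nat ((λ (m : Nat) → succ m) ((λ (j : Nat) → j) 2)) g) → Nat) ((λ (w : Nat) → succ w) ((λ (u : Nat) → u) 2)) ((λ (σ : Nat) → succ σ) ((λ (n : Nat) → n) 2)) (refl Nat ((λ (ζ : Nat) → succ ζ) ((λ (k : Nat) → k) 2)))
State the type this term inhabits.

inferred type:
  Nat


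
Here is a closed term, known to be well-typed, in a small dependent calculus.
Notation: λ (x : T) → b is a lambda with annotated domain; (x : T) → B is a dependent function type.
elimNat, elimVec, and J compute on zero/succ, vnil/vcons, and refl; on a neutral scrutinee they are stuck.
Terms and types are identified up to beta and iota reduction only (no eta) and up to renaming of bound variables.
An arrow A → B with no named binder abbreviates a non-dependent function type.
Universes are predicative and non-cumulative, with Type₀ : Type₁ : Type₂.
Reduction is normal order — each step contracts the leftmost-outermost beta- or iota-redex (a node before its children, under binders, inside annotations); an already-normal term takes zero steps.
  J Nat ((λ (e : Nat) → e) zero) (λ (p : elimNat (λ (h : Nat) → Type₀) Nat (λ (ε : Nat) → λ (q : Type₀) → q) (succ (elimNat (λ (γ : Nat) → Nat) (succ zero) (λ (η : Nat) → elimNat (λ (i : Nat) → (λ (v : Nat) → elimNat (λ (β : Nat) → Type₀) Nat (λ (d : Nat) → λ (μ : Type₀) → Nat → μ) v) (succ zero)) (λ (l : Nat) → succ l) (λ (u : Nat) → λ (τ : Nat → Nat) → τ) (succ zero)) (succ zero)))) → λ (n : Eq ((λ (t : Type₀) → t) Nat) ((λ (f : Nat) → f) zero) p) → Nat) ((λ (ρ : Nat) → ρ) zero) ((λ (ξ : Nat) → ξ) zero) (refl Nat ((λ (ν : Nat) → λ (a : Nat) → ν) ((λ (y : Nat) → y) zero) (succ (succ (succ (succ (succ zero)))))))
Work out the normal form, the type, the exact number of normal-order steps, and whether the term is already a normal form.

resulting normal form:
  zero
inferred type:
  Nat
normal-order step count: 2
term was already normal: no
first contracted redex: a J iota-redex


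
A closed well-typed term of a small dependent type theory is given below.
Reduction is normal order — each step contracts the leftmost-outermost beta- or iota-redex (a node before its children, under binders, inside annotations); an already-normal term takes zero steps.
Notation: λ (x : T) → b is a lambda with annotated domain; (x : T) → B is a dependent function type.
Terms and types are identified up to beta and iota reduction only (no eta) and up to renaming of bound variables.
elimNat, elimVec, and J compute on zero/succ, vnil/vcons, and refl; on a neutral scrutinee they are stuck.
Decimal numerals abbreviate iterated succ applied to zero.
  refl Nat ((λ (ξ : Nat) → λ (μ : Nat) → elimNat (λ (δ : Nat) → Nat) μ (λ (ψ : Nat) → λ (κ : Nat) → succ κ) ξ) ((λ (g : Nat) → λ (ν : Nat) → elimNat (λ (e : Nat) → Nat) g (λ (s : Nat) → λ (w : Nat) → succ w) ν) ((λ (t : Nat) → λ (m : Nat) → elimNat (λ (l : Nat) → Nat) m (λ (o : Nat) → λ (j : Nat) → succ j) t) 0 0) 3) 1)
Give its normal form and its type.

reduced normal form:
  refl Nat 4
the term's type:
  Eq Nat 4 4


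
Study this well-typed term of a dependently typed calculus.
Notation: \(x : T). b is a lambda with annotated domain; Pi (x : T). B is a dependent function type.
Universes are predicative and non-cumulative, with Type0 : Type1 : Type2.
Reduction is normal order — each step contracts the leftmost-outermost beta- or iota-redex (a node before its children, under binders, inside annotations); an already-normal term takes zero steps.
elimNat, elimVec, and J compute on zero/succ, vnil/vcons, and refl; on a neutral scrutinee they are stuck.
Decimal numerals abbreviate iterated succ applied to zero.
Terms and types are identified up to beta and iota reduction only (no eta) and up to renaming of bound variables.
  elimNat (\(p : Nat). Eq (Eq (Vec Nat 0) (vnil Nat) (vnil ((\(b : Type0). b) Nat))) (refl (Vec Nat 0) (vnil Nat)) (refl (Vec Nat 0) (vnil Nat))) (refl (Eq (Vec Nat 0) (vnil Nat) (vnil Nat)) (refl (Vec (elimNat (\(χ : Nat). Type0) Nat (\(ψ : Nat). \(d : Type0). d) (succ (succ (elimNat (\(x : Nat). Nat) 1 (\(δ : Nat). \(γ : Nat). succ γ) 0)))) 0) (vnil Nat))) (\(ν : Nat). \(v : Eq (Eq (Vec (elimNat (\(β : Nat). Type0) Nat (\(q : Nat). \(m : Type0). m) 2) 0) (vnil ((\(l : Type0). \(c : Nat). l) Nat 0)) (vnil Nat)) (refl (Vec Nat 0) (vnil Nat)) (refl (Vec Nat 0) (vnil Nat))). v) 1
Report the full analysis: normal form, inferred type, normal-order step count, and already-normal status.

reduced normal form:
  refl (Eq (Vec Nat 0) (vnil Nat) (vnil Nat)) (refl (Vec Nat 0) (vnil Nat))
the term's type:
  Eq (Eq (Vec Nat 0) (vnil Nat) (vnil Nat)) (refl (Vec Nat 0) (vnil Nat)) (refl (Vec Nat 0) (vnil Nat))
steps to reach normal form (normal order): 15
term was already normal: no
first contracted redex: an elimNat iota-redex


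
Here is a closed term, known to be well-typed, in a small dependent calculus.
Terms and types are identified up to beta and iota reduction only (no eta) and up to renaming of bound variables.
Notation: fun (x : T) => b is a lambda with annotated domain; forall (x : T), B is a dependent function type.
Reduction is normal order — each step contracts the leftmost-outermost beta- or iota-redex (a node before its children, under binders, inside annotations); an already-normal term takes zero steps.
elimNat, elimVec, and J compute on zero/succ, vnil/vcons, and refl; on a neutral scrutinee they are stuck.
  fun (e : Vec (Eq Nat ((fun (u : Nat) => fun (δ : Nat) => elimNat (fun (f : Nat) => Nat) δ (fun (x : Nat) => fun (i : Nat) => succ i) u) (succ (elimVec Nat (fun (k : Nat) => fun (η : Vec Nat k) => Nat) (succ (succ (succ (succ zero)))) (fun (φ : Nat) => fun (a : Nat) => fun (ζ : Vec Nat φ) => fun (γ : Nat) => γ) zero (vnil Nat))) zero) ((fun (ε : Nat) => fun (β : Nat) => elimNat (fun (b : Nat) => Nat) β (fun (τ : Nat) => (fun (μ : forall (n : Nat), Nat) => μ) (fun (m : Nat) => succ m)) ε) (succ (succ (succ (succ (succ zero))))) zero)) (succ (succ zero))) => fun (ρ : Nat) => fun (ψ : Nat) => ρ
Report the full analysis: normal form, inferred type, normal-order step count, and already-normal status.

normal form:
  fun (e : Vec (Eq Nat (succ (succ (succ (succ (succ zero))))) (succ (succ (succ (succ (succ zero)))))) (succ (succ zero))) => fun (u : Nat) => fun (δ : Nat) => u
type:
  forall (e : Vec (Eq Nat (succ (succ (succ (succ (succ zero))))) (succ (succ (succ (succ (succ zero)))))) (succ (succ zero))), forall (u : Nat), forall (δ : Nat), Nat
reduction steps (normal order): 42
already normal: no
first redex: a beta-redex


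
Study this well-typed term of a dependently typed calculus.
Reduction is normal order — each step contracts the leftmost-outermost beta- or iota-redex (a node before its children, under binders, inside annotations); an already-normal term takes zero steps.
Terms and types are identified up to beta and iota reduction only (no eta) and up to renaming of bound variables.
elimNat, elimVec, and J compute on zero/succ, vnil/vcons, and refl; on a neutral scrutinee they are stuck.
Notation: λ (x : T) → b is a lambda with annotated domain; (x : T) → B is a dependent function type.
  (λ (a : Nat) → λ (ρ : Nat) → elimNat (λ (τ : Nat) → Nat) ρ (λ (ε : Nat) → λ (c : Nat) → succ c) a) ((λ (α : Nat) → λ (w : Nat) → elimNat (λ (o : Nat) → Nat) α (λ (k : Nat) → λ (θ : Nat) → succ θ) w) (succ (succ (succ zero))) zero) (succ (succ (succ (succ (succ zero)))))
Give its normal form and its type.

normal form:
  succ (succ (succ (succ (succ (succ (succ (succ zero)))))))
the term's type:
  Nat
observation: contracting a beta-redex first, the term normalizes in 15 steps.


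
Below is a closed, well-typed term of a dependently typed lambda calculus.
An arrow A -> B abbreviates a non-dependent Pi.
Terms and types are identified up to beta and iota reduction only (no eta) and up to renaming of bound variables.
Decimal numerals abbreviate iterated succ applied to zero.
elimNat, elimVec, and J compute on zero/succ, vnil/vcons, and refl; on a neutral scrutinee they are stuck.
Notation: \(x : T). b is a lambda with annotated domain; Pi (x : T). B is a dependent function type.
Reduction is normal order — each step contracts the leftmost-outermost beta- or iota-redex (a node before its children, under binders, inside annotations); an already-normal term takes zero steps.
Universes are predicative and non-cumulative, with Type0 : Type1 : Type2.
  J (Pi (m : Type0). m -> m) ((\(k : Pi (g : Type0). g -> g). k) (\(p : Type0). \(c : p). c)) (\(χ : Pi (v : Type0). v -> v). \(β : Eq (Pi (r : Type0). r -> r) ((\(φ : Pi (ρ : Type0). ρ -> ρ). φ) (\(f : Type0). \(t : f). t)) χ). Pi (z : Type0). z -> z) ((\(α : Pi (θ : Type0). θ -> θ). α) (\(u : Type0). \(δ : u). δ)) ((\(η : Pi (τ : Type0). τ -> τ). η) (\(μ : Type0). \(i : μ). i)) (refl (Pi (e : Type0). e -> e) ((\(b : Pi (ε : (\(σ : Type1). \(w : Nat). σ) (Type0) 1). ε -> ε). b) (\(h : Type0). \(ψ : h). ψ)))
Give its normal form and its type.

normal form:
  \(m : Type0). \(k : m). k
the term's type:
  Pi (m : Type0). m -> m


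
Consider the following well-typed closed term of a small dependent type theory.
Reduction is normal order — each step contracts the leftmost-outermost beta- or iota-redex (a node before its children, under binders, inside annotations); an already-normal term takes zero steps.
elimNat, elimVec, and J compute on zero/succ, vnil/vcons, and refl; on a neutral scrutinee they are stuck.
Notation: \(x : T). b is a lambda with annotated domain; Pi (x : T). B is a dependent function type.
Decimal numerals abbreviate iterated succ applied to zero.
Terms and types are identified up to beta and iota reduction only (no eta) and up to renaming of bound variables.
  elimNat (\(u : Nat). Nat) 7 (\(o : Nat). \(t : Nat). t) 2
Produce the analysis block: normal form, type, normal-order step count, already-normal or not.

normal form:
  7
type:
  Nat
reduction steps (normal order): 7
term was already normal: no
first redex: an elimNat iota-redex


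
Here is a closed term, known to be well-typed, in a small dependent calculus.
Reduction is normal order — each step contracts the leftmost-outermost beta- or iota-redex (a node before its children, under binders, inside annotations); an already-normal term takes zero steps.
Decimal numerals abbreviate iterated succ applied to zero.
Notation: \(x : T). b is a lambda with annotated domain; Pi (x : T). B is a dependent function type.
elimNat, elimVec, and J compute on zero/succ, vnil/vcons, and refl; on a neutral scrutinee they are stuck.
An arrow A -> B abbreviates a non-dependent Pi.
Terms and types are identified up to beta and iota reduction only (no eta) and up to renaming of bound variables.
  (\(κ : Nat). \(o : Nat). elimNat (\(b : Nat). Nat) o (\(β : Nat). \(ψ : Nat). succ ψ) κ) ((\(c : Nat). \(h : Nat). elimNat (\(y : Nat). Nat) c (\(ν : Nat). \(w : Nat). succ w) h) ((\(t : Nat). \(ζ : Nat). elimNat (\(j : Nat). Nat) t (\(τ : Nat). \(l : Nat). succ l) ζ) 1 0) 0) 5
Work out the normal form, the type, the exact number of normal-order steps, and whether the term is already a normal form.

normal form:
  6
inferred type:
  Nat
steps to reach normal form (normal order): 12
started in normal form: no
first redex: a beta-redex


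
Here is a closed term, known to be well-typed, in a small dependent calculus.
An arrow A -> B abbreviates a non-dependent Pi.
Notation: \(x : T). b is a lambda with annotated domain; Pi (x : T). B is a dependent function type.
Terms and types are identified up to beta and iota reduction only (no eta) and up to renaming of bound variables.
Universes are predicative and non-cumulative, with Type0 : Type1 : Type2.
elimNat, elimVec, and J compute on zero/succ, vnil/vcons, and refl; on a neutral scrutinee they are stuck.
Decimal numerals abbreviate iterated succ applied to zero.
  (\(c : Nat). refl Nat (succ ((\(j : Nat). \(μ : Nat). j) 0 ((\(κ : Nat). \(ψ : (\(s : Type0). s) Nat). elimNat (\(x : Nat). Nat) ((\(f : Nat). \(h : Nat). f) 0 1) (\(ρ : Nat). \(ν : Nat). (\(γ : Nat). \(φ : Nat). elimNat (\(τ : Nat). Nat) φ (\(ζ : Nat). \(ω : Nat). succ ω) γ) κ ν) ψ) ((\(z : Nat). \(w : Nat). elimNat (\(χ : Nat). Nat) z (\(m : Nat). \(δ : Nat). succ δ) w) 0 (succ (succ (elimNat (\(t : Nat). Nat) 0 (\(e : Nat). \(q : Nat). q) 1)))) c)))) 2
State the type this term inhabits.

inferred type:
  Eq Nat 1 1


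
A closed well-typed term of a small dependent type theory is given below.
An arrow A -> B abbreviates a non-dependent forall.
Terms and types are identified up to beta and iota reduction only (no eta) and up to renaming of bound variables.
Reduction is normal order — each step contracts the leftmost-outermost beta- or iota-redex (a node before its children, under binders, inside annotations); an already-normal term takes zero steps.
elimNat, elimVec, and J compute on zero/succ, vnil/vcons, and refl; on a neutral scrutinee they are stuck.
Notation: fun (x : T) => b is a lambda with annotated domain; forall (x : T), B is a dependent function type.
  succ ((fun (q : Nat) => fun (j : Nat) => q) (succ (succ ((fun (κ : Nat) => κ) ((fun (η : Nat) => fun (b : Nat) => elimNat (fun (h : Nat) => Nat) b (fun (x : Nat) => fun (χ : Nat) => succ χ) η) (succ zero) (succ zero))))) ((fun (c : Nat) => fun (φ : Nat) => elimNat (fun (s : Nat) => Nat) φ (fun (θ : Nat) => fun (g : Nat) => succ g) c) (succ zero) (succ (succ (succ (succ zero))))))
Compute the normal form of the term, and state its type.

resulting normal form:
  succ (succ (succ (succ (succ zero))))
type:
  Nat
observation: the leftmost-outermost redex is a beta-redex, and normalization takes 9 steps.


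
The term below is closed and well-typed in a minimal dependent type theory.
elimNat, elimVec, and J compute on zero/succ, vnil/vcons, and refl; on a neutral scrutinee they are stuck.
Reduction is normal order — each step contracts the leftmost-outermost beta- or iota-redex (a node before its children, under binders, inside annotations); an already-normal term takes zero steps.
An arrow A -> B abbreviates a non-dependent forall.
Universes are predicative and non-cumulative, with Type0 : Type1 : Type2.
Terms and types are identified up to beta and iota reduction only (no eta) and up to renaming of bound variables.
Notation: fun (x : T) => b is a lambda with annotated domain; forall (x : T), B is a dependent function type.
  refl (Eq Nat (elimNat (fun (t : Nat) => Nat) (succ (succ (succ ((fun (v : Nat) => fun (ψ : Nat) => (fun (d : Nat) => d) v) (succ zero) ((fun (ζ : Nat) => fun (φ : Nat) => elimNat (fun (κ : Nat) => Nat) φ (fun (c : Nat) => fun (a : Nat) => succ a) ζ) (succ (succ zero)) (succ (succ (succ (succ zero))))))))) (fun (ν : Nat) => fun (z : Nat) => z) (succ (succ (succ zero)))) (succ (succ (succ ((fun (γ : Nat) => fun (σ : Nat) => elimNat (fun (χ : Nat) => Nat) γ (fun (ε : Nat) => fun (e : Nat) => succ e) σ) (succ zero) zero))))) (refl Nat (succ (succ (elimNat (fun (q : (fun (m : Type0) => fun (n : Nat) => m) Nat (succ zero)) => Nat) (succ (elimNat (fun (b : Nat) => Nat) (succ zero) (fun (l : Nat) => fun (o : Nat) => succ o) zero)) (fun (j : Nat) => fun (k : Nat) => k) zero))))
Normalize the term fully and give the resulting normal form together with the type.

reduced normal form:
  refl (Eq Nat (succ (succ (succ (succ zero)))) (succ (succ (succ (succ zero))))) (refl Nat (succ (succ (succ (succ zero)))))
the term's type:
  Eq (Eq Nat (succ (succ (succ (succ zero)))) (succ (succ (succ (succ zero))))) (refl Nat (succ (succ (succ (succ zero))))) (refl Nat (succ (succ (succ (succ zero)))))
observation: contracting an elimNat iota-redex first, the term normalizes in 18 steps.


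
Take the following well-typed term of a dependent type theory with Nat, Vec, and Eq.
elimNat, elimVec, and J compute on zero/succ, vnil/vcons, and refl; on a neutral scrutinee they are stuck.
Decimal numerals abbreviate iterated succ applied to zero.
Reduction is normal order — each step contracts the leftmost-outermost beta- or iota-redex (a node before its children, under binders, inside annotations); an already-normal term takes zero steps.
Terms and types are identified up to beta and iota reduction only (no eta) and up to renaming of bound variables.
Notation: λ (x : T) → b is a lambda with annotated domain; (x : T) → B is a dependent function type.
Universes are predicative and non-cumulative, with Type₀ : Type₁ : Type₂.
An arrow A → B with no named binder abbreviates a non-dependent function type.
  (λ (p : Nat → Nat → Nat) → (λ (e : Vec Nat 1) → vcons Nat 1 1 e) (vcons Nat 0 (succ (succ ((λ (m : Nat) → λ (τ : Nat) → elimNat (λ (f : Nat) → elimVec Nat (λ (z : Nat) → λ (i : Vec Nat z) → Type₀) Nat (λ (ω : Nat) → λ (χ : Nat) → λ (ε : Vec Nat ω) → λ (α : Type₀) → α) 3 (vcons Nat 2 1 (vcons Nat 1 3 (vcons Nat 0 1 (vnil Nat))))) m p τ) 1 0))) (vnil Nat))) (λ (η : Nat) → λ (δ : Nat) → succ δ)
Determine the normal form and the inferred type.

reduced normal form:
  vcons Nat 1 1 (vcons Nat 0 3 (vnil Nat))
inferred type:
  Vec Nat 2
observation: 5 normal-order steps separate the term from its normal form.


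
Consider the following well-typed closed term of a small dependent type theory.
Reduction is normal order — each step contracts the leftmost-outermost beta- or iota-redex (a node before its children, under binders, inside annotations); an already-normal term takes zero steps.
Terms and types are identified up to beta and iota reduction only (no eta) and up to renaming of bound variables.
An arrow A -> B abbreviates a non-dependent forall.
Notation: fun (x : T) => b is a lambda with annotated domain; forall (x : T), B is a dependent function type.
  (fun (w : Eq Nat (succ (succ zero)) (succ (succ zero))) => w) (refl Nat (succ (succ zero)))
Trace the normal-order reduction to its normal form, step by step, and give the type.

reduction (normal order):
  (fun (w : Eq Nat (succ (succ zero)) (succ (succ zero))) => w) (refl Nat (succ (succ zero)))
  ~> refl Nat (succ (succ zero))
the term's type:
  Eq Nat (succ (succ zero)) (succ (succ zero))


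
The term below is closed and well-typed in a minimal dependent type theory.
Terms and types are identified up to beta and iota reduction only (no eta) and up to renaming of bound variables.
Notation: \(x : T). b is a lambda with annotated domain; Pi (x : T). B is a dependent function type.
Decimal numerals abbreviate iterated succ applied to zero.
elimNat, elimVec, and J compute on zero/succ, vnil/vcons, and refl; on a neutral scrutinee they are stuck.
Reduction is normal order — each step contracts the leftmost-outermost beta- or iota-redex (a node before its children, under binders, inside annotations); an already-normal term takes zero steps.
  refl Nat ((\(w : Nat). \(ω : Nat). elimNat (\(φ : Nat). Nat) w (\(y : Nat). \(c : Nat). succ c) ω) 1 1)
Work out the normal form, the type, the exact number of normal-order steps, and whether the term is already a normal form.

resulting normal form:
  refl Nat 2
type:
  Eq Nat 2 2
reduction steps (normal order): 6
started in normal form: no
first contracted redex: a beta-redex


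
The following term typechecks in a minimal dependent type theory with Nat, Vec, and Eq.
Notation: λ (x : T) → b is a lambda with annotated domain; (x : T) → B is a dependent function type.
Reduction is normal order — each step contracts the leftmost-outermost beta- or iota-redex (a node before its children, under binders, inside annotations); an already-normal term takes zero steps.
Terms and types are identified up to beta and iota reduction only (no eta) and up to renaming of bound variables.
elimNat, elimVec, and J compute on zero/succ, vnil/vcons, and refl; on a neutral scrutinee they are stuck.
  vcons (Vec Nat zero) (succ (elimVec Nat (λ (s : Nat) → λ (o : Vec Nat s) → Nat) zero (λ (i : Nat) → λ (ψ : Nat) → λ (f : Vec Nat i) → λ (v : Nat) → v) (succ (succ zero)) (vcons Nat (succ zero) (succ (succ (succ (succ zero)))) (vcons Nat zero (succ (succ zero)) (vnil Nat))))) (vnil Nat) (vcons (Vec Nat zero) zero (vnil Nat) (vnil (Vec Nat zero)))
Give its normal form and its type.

resulting normal form:
  vcons (Vec Nat zero) (succ zero) (vnil Nat) (vcons (Vec Nat zero) zero (vnil Nat) (vnil (Vec Nat zero)))
type:
  Vec (Vec Nat zero) (succ (succ zero))
observation: reduction starts at an elimVec iota-redex, and 11 normal-order steps reach the normal form.


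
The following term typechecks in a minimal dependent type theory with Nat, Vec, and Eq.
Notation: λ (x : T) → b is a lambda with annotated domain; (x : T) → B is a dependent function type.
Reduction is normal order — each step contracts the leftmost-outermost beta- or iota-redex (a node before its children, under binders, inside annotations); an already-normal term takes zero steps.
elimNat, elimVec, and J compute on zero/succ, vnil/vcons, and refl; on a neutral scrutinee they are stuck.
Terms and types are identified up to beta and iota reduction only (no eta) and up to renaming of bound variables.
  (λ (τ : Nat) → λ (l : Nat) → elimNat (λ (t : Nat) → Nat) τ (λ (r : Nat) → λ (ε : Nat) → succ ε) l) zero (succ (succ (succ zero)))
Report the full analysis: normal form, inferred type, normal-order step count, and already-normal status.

resulting normal form:
  succ (succ (succ zero))
the term's type:
  Nat
reduction steps (normal order): 12
started in normal form: no
first contracted redex: a beta-redex


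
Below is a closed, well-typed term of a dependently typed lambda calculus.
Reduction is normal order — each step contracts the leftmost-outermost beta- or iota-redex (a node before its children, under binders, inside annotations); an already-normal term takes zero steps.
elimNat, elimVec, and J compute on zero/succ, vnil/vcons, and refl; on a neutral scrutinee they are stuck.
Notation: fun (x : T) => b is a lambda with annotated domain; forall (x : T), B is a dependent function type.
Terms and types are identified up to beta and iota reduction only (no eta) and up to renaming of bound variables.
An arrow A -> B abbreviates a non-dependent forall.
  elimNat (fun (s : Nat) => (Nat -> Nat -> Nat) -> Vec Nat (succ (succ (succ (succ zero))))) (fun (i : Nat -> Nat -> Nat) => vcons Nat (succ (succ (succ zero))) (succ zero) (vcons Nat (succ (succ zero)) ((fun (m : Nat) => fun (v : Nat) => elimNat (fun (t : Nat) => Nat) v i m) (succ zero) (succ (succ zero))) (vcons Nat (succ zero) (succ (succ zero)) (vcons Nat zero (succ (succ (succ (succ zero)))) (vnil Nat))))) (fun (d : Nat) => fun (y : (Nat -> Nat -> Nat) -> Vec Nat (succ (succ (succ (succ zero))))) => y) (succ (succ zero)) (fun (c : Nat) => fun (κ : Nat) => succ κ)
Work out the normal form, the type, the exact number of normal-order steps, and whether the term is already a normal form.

normal form:
  vcons Nat (succ (succ (succ zero))) (succ zero) (vcons Nat (succ (succ zero)) (succ (succ (succ zero))) (vcons Nat (succ zero) (succ (succ zero)) (vcons Nat zero (succ (succ (succ (succ zero)))) (vnil Nat))))
type:
  Vec Nat (succ (succ (succ (succ zero))))
normal-order step count: 14
term was already normal: no
first contracted redex: an elimNat iota-redex


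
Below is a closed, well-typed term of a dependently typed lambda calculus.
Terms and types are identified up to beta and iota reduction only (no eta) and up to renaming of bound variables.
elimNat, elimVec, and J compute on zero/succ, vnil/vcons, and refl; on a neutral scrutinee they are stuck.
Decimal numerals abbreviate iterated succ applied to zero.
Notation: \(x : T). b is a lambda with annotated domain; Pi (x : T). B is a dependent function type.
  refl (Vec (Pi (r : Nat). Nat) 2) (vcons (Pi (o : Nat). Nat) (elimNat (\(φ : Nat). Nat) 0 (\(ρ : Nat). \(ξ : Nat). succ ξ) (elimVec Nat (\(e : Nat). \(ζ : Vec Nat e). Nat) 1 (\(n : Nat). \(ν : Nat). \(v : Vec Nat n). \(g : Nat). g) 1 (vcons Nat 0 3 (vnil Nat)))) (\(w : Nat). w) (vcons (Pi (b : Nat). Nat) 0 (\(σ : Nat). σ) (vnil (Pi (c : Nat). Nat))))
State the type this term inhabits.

the term's type:
  Eq (Vec (Pi (r : Nat). Nat) 2) (vcons (Pi (o : Nat). Nat) 1 (\(φ : Nat). φ) (vcons (Pi (ρ : Nat). Nat) 0 (\(ξ : Nat). ξ) (vnil (Pi (e : Nat). Nat)))) (vcons (Pi (ζ : Nat). Nat) 1 (\(n : Nat). n) (vcons (Pi (ν : Nat). Nat) 0 (\(v : Nat). v) (vnil (Pi (g : Nat). Nat))))


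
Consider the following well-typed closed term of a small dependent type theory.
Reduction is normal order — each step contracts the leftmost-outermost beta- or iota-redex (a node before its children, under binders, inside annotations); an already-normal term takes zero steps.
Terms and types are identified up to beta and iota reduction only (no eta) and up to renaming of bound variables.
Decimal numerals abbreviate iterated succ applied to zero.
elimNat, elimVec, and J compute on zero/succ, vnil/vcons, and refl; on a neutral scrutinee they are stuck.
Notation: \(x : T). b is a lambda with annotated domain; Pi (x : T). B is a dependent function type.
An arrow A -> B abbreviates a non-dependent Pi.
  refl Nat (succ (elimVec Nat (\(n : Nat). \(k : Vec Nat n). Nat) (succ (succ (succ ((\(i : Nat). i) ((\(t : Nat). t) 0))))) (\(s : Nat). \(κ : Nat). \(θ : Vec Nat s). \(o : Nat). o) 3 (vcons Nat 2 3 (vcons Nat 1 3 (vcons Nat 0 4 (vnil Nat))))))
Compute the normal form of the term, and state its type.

resulting normal form:
  refl Nat 4
inferred type:
  Eq Nat 4 4


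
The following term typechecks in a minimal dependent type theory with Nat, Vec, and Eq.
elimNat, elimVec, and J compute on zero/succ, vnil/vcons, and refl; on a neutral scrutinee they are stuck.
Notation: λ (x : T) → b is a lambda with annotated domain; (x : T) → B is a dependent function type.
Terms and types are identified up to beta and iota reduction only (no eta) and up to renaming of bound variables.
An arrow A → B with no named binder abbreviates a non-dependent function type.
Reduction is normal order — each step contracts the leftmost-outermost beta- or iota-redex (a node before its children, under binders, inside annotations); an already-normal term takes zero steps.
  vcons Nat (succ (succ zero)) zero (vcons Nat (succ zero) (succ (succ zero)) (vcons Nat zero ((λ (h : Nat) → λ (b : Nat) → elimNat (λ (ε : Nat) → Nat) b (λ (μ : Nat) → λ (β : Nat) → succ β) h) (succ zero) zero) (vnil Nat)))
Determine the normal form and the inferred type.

reduced normal form:
  vcons Nat (succ (succ zero)) zero (vcons Nat (succ zero) (succ (succ zero)) (vcons Nat zero (succ zero) (vnil Nat)))
inferred type:
  Vec Nat (succ (succ (succ zero)))
observation: reduction starts at a beta-redex, and 6 normal-order steps reach the normal form.


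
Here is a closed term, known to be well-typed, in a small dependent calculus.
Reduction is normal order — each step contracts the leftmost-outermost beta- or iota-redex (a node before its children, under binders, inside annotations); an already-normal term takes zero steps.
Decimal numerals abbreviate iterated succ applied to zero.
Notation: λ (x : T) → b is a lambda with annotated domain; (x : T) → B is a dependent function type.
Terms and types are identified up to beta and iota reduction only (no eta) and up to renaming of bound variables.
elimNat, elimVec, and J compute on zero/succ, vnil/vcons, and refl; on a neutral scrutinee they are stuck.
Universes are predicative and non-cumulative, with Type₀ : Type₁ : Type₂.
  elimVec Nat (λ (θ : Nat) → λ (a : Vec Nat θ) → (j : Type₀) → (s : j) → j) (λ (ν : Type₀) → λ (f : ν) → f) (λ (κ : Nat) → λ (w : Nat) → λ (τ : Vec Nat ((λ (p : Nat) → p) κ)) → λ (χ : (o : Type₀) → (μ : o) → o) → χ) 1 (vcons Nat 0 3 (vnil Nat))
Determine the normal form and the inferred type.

reduced normal form:
  λ (θ : Type₀) → λ (a : θ) → a
type:
  (θ : Type₀) → (a : θ) → θ


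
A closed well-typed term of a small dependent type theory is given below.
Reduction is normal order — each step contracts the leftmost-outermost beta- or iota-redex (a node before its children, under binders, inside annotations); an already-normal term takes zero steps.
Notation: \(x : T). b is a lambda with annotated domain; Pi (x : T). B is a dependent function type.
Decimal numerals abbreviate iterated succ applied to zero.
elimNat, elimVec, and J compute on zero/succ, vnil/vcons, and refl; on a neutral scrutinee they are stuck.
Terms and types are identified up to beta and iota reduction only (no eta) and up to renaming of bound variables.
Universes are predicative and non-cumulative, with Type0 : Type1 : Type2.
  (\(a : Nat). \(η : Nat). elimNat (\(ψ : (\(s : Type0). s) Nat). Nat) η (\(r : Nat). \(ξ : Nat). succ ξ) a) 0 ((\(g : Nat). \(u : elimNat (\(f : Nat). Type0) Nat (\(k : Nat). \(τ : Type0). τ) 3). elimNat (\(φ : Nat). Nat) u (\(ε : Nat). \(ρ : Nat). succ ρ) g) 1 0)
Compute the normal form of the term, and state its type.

resulting normal form:
  1
inferred type:
  Nat
observation: the leftmost-outermost redex is a beta-redex, and normalization takes 9 steps.


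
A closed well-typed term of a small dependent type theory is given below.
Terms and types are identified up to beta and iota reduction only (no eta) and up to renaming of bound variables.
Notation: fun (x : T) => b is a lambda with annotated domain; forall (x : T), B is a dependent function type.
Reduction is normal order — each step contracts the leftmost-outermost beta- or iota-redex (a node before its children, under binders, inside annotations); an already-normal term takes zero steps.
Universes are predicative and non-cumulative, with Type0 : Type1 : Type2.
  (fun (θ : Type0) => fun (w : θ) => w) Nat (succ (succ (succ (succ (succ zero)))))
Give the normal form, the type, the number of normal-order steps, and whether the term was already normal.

normal form:
  succ (succ (succ (succ (succ zero))))
the term's type:
  Nat
steps to reach normal form (normal order): 2
term was already normal: no
first contracted redex: a beta-redex


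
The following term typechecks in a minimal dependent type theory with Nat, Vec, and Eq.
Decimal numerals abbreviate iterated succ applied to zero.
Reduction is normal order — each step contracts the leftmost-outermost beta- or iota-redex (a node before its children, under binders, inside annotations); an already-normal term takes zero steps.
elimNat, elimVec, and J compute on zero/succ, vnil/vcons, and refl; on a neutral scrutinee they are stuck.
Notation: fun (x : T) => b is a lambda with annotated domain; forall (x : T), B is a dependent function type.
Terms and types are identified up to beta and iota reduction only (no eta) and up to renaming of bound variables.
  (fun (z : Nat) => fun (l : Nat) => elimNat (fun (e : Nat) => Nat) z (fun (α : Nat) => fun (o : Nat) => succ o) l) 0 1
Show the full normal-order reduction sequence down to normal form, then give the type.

normal-order reduction:
  (fun (z : Nat) => fun (l : Nat) => elimNat (fun (e : Nat) => Nat) z (fun (α : Nat) => fun (o : Nat) => succ o) l) 0 1
  ~> (fun (z : Nat) => elimNat (fun (l : Nat) => Nat) 0 (fun (e : Nat) => fun (α : Nat) => succ α) z) 1
  ~> elimNat (fun (z : Nat) => Nat) 0 (fun (l : Nat) => fun (e : Nat) => succ e) 1
  ~> (fun (z : Nat) => fun (l : Nat) => succ l) 0 (elimNat (fun (e : Nat) => Nat) 0 (fun (α : Nat) => fun (o : Nat) => succ o) 0)
  ~> (fun (z : Nat) => succ z) (elimNat (fun (l : Nat) => Nat) 0 (fun (e : Nat) => fun (α : Nat) => succ α) 0)
  ~> succ (elimNat (fun (z : Nat) => Nat) 0 (fun (l : Nat) => fun (e : Nat) => succ e) 0)
  ~> 1
inferred type:
  Nat


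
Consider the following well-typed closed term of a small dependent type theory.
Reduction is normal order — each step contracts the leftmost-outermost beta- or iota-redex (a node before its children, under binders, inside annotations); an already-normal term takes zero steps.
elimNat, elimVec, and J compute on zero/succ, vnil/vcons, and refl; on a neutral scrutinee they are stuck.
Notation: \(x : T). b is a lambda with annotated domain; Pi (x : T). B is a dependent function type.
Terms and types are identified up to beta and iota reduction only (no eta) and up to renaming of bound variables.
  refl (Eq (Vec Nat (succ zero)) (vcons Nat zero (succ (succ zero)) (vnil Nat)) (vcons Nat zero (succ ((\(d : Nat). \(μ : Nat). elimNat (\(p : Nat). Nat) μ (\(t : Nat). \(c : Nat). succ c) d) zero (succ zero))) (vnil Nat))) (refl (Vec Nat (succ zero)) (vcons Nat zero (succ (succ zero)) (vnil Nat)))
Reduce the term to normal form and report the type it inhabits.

reduced normal form:
  refl (Eq (Vec Nat (succ zero)) (vcons Nat zero (succ (succ zero)) (vnil Nat)) (vcons Nat zero (succ (succ zero)) (vnil Nat))) (refl (Vec Nat (succ zero)) (vcons Nat zero (succ (succ zero)) (vnil Nat)))
inferred type:
  Eq (Eq (Vec Nat (succ zero)) (vcons Nat zero (succ (succ zero)) (vnil Nat)) (vcons Nat zero (succ (succ zero)) (vnil Nat))) (refl (Vec Nat (succ zero)) (vcons Nat zero (succ (succ zero)) (vnil Nat))) (refl (Vec Nat (succ zero)) (vcons Nat zero (succ (succ zero)) (vnil Nat)))


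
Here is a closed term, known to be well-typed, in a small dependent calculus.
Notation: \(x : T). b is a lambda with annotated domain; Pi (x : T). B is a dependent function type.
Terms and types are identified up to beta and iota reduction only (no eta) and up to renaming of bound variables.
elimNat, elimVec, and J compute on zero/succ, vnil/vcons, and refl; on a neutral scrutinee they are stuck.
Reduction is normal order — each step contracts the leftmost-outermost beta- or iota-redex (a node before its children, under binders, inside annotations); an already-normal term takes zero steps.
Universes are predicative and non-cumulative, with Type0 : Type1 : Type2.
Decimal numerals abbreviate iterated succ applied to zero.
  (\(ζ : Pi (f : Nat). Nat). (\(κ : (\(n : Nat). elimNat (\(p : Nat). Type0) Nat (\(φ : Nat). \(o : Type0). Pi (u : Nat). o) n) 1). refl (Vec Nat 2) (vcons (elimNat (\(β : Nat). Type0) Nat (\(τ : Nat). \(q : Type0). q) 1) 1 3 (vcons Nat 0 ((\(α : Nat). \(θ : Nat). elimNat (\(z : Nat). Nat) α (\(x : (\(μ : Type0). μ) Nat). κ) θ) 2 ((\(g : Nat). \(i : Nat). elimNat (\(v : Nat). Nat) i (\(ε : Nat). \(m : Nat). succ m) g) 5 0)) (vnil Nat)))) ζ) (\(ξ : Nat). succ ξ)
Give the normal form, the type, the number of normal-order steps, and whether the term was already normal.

reduced normal form:
  refl (Vec Nat 2) (vcons Nat 1 3 (vcons Nat 0 7 (vnil Nat)))
the term's type:
  Eq (Vec Nat 2) (vcons Nat 1 3 (vcons Nat 0 7 (vnil Nat))) (vcons Nat 1 3 (vcons Nat 0 7 (vnil Nat)))
steps to reach normal form (normal order): 43
term was already normal: no
first contracted redex: a beta-redex


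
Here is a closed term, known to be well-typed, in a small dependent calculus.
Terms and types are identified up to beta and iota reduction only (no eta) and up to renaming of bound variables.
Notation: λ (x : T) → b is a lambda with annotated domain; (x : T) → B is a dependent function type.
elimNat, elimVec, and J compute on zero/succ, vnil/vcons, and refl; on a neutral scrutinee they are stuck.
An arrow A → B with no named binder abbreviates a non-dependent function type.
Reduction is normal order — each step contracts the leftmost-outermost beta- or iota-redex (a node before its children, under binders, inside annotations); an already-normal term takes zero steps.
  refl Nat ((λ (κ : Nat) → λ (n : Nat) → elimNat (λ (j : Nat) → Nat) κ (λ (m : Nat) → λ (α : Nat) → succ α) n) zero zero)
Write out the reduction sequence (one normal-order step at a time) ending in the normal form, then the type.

normal-order reduction sequence:
  refl Nat ((λ (κ : Nat) → λ (n : Nat) → elimNat (λ (j : Nat) → Nat) κ (λ (m : Nat) → λ (α : Nat) → succ α) n) zero zero)
  ~> refl Nat ((λ (κ : Nat) → elimNat (λ (n : Nat) → Nat) zero (λ (j : Nat) → λ (m : Nat) → succ m) κ) zero)
  ~> refl Nat (elimNat (λ (κ : Nat) → Nat) zero (λ (n : Nat) → λ (j : Nat) → succ j) zero)
  ~> refl Nat zero
inferred type:
  Eq Nat zero zero


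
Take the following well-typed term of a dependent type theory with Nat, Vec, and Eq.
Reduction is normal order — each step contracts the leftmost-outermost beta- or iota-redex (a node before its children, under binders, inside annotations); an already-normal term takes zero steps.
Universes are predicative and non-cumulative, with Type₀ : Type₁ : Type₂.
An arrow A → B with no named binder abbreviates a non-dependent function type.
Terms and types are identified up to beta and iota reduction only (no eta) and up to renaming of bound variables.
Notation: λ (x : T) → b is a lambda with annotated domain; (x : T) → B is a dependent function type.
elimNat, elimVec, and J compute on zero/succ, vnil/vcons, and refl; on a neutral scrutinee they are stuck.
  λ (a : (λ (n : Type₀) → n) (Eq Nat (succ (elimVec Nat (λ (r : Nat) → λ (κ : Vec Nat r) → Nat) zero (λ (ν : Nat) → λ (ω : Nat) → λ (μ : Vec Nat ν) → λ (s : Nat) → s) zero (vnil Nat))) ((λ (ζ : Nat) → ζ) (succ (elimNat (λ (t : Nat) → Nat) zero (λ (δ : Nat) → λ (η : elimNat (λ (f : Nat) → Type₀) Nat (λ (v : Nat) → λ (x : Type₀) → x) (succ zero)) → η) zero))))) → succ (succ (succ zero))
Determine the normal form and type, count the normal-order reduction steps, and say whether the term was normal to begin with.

normal form:
  λ (a : Eq Nat (succ zero) (succ zero)) → succ (succ (succ zero))
type:
  Eq Nat (succ zero) (succ zero) → Nat
reduction steps (normal order): 4
already normal: no
first contracted redex: a beta-redex
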